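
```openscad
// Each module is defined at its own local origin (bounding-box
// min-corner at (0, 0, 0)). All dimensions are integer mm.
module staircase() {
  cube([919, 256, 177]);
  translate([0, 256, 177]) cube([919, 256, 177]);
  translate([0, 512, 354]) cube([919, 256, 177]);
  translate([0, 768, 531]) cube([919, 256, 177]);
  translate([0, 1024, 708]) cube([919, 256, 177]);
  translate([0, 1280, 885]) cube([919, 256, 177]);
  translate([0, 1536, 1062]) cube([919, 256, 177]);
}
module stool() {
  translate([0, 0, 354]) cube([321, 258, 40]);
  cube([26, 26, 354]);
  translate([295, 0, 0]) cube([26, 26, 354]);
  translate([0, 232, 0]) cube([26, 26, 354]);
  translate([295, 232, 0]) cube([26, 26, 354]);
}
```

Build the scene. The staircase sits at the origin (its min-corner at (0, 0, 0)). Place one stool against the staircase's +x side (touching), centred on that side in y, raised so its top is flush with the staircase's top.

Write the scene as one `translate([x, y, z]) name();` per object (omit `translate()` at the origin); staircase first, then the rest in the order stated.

staircase();
translate([919, 767, 845]) stool();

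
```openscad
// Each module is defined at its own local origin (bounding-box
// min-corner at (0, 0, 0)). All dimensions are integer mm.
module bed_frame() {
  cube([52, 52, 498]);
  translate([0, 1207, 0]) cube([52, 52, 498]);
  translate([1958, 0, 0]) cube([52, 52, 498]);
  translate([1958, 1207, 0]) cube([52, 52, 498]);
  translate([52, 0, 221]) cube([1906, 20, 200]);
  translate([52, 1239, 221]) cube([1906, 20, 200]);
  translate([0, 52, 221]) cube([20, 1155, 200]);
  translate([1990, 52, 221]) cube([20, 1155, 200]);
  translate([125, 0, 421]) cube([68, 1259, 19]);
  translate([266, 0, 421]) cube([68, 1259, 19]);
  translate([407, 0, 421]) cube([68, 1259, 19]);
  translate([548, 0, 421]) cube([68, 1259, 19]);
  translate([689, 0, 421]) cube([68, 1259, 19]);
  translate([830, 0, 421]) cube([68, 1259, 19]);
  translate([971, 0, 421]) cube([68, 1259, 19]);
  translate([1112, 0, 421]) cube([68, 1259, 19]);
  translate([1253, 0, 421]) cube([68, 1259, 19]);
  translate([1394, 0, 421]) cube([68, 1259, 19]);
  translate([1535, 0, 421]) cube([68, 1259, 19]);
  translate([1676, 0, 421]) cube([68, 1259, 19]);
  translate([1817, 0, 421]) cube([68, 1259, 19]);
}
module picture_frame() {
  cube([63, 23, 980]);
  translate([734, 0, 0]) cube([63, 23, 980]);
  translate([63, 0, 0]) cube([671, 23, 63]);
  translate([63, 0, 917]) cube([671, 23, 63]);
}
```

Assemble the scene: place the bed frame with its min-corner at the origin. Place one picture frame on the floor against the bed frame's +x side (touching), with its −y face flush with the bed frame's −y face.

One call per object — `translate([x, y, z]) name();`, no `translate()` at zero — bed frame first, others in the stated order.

bed_frame();
translate([2010, 0, 0]) picture_frame();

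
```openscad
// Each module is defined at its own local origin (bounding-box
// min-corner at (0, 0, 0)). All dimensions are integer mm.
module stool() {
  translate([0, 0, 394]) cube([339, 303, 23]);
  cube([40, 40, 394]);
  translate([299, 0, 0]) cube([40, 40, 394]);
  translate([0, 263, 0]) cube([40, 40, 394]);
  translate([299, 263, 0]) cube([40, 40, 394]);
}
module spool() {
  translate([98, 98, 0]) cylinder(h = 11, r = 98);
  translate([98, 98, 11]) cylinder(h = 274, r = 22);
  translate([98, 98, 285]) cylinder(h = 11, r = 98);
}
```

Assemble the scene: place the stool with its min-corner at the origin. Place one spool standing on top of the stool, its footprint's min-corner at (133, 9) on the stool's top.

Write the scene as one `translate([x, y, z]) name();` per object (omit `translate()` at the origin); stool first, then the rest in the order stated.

stool();
translate([133, 9, 417]) spool();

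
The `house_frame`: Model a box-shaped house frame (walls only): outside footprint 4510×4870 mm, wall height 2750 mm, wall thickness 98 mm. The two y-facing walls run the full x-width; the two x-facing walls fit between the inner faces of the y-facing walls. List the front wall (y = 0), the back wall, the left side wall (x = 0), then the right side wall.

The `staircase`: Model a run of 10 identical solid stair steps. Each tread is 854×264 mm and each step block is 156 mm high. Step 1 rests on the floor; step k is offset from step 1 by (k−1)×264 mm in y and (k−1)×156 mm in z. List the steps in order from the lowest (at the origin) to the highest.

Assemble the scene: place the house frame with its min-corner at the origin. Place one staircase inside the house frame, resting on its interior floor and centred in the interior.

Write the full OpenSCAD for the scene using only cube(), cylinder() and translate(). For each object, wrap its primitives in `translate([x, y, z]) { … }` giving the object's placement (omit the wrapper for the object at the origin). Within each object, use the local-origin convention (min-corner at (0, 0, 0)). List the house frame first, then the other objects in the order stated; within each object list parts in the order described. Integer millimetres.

cube([4510, 98, 2750]);
translate([0, 4772, 0]) cube([4510, 98, 2750]);
translate([0, 98, 0]) cube([98, 4674, 2750]);
translate([4412, 98, 0]) cube([98, 4674, 2750]);
translate([1828, 1115, 0]) {
  cube([854, 264, 156]);
  translate([0, 264, 156]) cube([854, 264, 156]);
  translate([0, 528, 312]) cube([854, 264, 156]);
  translate([0, 792, 468]) cube([854, 264, 156]);
  translate([0, 1056, 624]) cube([854, 264, 156]);
  translate([0, 1320, 780]) cube([854, 264, 156]);
  translate([0, 1584, 936]) cube([854, 264, 156]);
  translate([0, 1848, 1092]) cube([854, 264, 156]);
  translate([0, 2112, 1248]) cube([854, 264, 156]);
  translate([0, 2376, 1404]) cube([854, 264, 156]);
}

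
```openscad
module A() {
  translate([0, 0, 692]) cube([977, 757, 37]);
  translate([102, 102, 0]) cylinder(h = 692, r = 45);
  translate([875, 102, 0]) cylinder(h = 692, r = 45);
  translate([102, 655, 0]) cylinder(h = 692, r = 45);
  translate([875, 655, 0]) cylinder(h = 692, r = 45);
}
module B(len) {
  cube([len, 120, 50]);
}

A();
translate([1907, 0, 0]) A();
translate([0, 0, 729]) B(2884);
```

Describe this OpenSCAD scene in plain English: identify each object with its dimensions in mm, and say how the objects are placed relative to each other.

A is a table: top 977 mm (x) × 757 mm (y), 37 mm thick, upper face at z = 729 mm, on four round legs of 90 mm diameter, each leg's bounding box inset 57 mm from the nearest pair of top edges, running from z = 0 to the bottom of the top.

B is a rectangular beam 2884 mm long (x), 120 mm deep (y), 50 mm thick (z).

The beam spans the tops of two tables placed 930 mm apart, resting at z = 729 mm.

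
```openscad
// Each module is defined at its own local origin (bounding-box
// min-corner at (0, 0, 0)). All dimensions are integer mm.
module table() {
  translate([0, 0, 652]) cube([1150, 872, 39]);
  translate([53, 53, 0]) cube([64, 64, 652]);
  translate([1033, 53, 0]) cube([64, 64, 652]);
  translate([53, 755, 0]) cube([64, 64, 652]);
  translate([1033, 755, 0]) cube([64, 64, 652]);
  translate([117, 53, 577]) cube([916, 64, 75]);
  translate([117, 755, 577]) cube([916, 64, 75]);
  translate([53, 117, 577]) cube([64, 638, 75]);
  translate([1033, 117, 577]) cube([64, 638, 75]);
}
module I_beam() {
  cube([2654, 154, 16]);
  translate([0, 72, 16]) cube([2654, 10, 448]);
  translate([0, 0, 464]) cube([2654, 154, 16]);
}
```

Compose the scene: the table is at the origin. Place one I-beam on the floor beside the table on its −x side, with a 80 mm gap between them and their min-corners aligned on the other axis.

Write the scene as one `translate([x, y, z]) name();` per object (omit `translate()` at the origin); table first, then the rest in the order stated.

table();
translate([-2734, 0, 0]) I_beam();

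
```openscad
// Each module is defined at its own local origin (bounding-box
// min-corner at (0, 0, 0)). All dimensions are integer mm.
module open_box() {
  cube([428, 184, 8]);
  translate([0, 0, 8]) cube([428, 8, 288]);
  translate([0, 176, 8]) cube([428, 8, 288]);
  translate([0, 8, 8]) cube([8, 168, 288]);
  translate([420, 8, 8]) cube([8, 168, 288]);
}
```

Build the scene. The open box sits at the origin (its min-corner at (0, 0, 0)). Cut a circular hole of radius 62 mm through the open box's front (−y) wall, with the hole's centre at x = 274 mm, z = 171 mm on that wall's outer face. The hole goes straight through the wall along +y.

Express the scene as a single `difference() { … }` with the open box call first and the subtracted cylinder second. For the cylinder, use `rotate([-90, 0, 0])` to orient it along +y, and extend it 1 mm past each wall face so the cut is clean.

difference() {
  open_box();
  translate([274, -1, 171]) rotate([-90, 0, 0]) cylinder(h = 10, r = 62);
}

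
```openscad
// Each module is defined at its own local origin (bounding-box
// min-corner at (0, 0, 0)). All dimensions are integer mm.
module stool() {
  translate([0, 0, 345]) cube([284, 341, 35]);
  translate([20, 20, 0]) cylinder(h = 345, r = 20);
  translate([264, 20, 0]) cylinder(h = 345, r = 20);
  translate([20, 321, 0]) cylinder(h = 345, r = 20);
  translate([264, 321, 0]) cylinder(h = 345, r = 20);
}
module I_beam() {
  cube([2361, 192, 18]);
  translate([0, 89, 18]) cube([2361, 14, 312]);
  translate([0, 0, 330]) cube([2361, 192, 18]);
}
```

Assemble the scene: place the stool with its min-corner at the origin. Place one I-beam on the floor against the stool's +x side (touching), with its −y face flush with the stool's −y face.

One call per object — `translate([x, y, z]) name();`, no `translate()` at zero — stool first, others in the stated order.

stool();
translate([284, 0, 0]) I_beam();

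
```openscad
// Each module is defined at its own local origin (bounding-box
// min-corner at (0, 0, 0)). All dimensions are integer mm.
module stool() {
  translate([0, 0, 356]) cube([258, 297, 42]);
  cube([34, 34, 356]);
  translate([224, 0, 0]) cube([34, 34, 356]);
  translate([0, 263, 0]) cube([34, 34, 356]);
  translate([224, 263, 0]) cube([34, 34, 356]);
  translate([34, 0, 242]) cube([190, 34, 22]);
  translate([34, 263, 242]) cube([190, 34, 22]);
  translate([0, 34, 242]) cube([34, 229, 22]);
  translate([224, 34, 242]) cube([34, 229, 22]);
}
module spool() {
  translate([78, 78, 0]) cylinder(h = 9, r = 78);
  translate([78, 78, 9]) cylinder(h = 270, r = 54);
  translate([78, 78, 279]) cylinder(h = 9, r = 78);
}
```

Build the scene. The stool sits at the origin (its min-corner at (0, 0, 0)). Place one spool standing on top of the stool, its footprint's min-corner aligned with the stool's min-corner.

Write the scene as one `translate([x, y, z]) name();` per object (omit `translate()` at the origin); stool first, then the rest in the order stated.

stool();
translate([0, 0, 398]) spool();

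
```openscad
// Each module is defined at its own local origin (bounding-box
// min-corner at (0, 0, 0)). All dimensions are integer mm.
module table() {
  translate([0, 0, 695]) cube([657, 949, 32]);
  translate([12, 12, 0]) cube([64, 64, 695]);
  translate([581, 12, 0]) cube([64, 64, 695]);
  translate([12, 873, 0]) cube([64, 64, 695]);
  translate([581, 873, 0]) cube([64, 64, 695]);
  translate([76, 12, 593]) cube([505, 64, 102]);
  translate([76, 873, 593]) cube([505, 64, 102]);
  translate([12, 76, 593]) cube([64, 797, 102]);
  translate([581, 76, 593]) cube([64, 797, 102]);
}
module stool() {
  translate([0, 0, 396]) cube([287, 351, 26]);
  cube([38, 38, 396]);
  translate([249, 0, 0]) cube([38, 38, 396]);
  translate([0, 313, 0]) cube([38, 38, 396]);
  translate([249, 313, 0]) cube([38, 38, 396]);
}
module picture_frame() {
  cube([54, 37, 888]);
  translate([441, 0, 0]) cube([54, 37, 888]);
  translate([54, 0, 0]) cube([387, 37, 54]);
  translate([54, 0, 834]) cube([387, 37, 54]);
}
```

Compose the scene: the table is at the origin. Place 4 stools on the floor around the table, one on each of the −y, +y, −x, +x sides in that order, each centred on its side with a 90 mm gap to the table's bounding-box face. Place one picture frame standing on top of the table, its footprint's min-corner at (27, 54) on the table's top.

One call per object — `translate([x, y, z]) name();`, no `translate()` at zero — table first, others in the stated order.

table();
translate([185, -441, 0]) stool();
translate([185, 1039, 0]) stool();
translate([-377, 299, 0]) stool();
translate([747, 299, 0]) stool();
translate([27, 54, 727]) picture_frame();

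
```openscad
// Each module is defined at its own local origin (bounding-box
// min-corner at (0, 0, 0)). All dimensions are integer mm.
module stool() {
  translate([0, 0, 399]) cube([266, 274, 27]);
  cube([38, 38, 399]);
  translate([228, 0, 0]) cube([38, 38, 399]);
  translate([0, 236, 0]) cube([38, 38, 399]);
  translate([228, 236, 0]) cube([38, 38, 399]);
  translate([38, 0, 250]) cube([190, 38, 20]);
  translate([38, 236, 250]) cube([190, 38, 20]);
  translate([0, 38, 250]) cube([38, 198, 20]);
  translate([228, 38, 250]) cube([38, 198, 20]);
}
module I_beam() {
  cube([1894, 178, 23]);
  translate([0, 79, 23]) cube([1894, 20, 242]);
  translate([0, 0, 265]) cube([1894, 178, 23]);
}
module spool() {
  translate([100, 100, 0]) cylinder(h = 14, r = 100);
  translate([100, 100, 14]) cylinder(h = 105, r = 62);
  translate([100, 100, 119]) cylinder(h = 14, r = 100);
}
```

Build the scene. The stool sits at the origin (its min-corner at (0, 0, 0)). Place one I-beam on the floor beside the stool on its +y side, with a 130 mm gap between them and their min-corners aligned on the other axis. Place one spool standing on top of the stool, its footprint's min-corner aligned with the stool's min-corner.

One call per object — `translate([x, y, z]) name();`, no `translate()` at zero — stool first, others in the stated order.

stool();
translate([0, 404, 0]) I_beam();
translate([0, 0, 426]) spool();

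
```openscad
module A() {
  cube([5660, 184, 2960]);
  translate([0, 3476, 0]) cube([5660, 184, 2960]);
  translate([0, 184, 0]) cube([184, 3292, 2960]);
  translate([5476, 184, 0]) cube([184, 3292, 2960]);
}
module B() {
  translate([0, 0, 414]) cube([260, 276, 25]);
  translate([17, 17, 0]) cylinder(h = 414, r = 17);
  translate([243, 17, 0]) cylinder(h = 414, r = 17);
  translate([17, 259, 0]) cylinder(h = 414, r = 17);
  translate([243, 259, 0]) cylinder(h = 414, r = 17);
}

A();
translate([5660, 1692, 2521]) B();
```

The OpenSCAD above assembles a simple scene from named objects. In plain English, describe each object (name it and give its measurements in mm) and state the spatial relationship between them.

A is the wall frame of a small rectangular building: four walls, each 2960 mm tall and 184 mm thick, enclosing a footprint 5660 mm (x) by 3660 mm (y) outside-to-outside, with no floor or roof. The front and back walls (the −y and +y sides) span the full width; the two side walls fit between them.

B is a four-legged stool. The seat is a 260×276×25 mm slab whose top surface is at z = 439 mm; four round legs, each 34 mm in diameter, run from the floor (z = 0) to the underside of the seat, each leg's axis is inset half a diameter from the nearest pair of seat edges (so the leg's bounding box is flush with the corner).

The stool is beside the house frame with their tops flush at z = 2960.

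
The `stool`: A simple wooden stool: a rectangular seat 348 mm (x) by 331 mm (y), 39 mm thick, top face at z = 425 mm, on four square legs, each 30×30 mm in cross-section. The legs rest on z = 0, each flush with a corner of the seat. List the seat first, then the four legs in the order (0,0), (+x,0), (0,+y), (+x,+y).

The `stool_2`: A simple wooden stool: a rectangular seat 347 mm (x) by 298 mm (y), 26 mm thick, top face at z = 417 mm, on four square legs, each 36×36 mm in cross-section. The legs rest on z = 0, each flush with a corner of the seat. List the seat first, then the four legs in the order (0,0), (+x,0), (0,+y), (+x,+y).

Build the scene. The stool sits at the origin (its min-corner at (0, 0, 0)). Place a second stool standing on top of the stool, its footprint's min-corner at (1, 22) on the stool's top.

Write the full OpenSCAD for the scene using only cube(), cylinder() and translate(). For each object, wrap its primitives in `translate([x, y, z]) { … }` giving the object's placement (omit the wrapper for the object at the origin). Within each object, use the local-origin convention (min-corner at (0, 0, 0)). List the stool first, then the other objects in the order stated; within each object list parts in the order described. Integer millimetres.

translate([0, 0, 386]) cube([348, 331, 39]);
cube([30, 30, 386]);
translate([318, 0, 0]) cube([30, 30, 386]);
translate([0, 301, 0]) cube([30, 30, 386]);
translate([318, 301, 0]) cube([30, 30, 386]);
translate([1, 22, 425]) {
  translate([0, 0, 391]) cube([347, 298, 26]);
  cube([36, 36, 391]);
  translate([311, 0, 0]) cube([36, 36, 391]);
  translate([0, 262, 0]) cube([36, 36, 391]);
  translate([311, 262, 0]) cube([36, 36, 391]);
}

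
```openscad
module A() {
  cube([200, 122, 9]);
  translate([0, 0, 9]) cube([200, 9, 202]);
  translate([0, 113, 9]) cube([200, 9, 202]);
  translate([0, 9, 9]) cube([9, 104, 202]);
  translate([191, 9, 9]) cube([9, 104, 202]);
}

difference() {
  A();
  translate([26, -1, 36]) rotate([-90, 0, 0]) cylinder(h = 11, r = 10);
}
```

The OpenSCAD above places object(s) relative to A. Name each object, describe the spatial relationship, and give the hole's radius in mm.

A is an open box. The open box has a circular hole through its front wall. The hole's radius is 10 mm.

The subtracted cylinder has r = 10 mm.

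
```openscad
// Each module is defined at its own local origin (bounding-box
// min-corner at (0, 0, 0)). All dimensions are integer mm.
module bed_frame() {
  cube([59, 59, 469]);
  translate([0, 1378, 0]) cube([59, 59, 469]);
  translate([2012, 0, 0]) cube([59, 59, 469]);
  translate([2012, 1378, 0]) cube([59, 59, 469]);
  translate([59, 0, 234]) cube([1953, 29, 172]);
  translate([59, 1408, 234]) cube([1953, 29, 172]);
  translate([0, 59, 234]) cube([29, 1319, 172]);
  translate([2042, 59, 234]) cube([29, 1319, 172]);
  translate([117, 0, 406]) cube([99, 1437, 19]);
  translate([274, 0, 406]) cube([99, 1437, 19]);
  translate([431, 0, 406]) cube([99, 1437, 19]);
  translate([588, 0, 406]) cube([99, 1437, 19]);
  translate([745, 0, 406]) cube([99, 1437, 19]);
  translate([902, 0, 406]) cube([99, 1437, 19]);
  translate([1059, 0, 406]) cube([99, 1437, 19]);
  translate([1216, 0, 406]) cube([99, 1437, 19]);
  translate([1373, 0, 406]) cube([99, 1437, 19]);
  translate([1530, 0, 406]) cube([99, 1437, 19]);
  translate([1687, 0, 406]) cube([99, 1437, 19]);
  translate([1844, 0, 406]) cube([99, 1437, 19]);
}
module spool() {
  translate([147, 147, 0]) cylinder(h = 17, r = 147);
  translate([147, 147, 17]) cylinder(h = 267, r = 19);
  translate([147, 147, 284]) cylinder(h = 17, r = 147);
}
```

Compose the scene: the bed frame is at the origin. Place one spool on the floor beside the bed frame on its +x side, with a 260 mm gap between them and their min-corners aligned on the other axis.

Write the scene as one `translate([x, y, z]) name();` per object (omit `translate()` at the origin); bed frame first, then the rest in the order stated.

bed_frame();
translate([2331, 0, 0]) spool();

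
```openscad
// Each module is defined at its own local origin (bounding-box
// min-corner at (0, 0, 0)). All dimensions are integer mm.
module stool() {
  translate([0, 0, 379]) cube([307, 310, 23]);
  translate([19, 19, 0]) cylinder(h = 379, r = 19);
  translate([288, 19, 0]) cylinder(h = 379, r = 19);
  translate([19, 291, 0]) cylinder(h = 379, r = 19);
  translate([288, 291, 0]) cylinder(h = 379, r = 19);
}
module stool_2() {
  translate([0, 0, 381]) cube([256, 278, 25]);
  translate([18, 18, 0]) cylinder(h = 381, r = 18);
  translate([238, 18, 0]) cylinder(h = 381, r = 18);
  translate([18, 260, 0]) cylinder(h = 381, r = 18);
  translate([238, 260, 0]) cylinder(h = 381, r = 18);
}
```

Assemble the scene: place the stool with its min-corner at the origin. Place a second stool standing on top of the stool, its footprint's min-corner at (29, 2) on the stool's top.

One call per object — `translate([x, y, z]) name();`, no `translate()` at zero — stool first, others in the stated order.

stool();
translate([29, 2, 402]) stool_2();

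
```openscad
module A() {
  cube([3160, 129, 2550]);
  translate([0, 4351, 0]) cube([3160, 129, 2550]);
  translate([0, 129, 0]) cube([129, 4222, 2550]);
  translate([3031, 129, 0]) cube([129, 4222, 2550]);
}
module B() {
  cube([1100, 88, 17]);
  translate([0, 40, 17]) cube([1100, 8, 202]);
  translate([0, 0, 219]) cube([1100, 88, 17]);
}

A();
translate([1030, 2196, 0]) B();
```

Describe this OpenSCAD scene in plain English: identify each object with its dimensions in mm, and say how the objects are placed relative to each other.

A is the wall frame of a small rectangular building: four walls, each 2550 mm tall and 129 mm thick, enclosing a footprint 3160 mm (x) by 4480 mm (y) outside-to-outside, with no floor or roof. The front and back walls (the −y and +y sides) span the full width; the two side walls fit between them.

B is an I-beam lying along x, 1100 mm long. Overall section height 236 mm. Two flanges 88 mm wide (y) and 17 mm thick, one on the floor and one at the top; a web 8 mm thick runs between them, centred on the flange width.

The I-beam sits inside the house frame, centred.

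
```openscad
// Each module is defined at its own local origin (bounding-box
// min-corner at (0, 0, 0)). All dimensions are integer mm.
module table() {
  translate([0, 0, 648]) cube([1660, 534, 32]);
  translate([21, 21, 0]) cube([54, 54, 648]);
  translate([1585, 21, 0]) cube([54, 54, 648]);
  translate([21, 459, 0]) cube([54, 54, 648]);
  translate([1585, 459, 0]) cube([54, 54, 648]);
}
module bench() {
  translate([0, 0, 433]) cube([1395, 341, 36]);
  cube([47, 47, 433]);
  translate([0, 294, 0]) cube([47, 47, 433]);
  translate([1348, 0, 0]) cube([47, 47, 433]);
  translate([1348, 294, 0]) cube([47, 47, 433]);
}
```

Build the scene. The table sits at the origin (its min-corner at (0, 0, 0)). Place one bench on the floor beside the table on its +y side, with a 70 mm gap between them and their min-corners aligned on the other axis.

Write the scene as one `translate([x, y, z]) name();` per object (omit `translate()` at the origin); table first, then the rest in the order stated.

table();
translate([0, 604, 0]) bench();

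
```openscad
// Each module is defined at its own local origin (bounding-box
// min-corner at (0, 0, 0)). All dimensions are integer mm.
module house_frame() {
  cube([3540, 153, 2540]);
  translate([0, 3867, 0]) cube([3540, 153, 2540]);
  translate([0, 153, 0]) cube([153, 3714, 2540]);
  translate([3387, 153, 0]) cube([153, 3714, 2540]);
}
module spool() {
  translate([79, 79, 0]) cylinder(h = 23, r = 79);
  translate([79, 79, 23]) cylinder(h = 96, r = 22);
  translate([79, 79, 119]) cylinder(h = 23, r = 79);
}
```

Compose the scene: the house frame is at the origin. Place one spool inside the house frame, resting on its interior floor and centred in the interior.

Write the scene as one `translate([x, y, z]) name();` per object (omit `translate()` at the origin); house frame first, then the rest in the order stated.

house_frame();
translate([1691, 1931, 0]) spool();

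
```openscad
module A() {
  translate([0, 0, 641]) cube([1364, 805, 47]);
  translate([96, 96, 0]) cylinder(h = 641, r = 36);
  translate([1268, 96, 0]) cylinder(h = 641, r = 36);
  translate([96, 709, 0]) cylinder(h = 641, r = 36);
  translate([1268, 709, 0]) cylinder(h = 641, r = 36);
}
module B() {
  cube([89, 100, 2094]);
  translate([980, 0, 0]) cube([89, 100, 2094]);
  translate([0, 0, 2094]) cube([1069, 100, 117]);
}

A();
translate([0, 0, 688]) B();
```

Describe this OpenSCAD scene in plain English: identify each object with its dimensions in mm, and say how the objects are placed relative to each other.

A is a table: top 1364 mm (x) × 805 mm (y), 47 mm thick, upper face at z = 688 mm, on four round legs of 72 mm diameter, each leg's bounding box inset 60 mm from the nearest pair of top edges, running from z = 0 to the bottom of the top.

B is a door frame. The clear opening is 891 mm wide and 2094 mm high. Two 89 mm wide jambs, 100 mm deep, stand either side of the opening from the floor to the top of the opening. A 117 mm thick head sits across the top of both jambs, spanning the full outside width of the frame.

The door frame is on top of the table.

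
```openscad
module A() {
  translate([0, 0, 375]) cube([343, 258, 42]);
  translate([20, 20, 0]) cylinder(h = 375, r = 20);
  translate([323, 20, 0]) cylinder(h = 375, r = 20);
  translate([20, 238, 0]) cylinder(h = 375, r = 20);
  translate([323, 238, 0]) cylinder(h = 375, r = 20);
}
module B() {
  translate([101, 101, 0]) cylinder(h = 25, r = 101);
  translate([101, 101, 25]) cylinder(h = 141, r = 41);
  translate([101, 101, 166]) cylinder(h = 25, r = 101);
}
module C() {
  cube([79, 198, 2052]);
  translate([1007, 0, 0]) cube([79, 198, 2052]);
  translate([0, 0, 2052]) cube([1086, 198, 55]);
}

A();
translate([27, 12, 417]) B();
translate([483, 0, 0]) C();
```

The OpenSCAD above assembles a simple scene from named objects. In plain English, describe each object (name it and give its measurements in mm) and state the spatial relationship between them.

A is a four-legged stool. The seat is a 343×258×42 mm slab whose top surface is at z = 417 mm; four round legs, each 40 mm in diameter, run from the floor (z = 0) to the underside of the seat, each leg's axis is inset half a diameter from the nearest pair of seat edges (so the leg's bounding box is flush with the corner).

B is a spool: two coaxial disc flanges of radius 101 mm and thickness 25 mm, joined by a core cylinder of radius 41 mm and height 141 mm. The lower flange rests on z = 0 and the three cylinders share a vertical axis.

C is a door frame. The clear opening is 928 mm wide and 2052 mm high. Two 79 mm wide jambs, 198 mm deep, stand either side of the opening from the floor to the top of the opening. A 55 mm thick head sits across the top of both jambs, spanning the full outside width of the frame.

The spool is on top of the stool. The door frame is on the floor beside the stool on its +x side.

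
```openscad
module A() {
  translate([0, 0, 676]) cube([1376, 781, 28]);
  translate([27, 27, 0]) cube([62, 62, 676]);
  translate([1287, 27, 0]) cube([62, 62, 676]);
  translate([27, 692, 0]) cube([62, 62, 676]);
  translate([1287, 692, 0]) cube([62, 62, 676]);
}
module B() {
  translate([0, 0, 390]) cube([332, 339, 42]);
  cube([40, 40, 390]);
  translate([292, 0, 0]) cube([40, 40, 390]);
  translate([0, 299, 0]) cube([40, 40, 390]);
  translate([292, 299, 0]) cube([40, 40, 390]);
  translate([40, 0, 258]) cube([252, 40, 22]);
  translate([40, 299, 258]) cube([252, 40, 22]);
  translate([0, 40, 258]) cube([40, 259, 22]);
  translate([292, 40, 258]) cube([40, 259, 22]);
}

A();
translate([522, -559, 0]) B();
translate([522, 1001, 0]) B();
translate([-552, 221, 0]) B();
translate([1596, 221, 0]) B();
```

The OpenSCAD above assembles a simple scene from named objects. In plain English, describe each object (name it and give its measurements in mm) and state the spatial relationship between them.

A is a rectangular dining table. The top is 1376×781×28 mm with its upper surface at z = 704 mm. It stands on four 62×62 mm square legs, each inset 27 mm from the nearest pair of top edges, running from the floor to the underside of the top.

B is a four-legged stool. The seat is 332×339 mm, 42 mm thick, top at z = 432 mm. It stands on four square legs, each 40×40 mm in cross-section, from z = 0 to the seat underside, each flush with a corner of the seat. Four stretchers, 40 mm wide and 22 mm tall, connect adjacent legs with their undersides at z = 258 mm, each running between the inner faces of the legs it joins and aligned with the legs' outer faces on the other axis.

Four stools sit around the table at the −y, +y, −x, +x sides.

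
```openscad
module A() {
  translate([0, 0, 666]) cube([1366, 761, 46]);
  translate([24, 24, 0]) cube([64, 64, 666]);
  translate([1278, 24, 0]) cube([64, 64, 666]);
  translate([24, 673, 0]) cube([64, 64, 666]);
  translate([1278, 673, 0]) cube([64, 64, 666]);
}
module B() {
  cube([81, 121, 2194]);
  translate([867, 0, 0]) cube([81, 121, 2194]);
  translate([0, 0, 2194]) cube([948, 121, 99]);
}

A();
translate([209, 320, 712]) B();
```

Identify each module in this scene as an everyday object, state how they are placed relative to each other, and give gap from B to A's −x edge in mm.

A is a table. B is a door frame. The door frame is on top of the table, centred. The gap from the door frame to the table's −x edge is 209 mm.

The door frame's min-x is at 209; the table's min-x is 0; gap = 209 mm.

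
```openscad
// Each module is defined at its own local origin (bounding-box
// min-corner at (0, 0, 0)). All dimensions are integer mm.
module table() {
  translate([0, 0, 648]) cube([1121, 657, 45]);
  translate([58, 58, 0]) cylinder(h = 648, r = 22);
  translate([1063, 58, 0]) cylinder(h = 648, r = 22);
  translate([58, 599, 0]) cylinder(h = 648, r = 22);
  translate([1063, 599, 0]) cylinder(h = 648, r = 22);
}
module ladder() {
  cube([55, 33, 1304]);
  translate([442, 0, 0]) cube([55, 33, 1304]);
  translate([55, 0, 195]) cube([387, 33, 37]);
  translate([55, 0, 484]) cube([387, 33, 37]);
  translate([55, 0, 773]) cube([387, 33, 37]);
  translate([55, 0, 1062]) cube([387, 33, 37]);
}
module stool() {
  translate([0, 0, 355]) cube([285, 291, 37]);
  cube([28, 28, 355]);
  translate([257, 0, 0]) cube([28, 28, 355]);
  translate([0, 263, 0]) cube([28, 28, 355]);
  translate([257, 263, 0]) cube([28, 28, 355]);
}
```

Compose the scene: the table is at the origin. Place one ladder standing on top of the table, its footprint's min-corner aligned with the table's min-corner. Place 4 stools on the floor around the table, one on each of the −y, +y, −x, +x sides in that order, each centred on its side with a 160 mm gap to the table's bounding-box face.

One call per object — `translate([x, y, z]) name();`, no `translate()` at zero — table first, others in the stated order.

table();
translate([0, 0, 693]) ladder();
translate([418, -451, 0]) stool();
translate([418, 817, 0]) stool();
translate([-445, 183, 0]) stool();
translate([1281, 183, 0]) stool();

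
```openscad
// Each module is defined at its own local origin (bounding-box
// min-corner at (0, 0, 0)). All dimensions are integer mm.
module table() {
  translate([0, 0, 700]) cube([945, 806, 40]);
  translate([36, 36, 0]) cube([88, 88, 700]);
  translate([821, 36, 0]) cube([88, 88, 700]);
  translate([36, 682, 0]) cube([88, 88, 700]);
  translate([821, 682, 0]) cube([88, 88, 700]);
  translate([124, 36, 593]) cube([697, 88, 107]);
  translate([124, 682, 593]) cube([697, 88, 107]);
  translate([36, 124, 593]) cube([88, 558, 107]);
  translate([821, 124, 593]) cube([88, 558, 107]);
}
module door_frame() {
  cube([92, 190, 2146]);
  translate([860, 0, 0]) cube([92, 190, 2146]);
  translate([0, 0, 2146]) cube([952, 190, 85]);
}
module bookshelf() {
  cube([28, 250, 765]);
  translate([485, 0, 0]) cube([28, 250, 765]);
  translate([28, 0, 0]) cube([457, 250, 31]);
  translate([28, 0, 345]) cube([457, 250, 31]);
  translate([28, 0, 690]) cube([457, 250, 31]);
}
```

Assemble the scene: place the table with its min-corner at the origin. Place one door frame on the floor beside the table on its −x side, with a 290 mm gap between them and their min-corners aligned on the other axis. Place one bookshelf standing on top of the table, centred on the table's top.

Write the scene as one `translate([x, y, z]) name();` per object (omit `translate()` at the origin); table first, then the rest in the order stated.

table();
translate([-1242, 0, 0]) door_frame();
translate([216, 278, 740]) bookshelf();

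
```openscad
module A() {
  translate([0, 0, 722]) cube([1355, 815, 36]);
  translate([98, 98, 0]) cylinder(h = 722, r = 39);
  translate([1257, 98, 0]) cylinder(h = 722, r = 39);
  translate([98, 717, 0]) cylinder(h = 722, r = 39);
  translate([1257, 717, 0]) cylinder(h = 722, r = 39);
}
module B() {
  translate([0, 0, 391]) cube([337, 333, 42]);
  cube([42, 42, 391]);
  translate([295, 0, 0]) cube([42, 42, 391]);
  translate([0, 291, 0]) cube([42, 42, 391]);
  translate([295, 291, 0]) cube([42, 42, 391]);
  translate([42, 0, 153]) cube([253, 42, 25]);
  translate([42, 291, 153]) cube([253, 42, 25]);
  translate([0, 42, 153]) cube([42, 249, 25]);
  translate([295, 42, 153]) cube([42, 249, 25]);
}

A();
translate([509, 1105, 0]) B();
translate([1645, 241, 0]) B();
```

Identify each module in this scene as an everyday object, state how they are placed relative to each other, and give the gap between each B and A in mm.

Each stool's nearest face is 290 mm from the table's bounding box.

A is a table. B is a stool. Two stools sit around the table at the +y, +x sides. The gap between each stool and the table is 290 mm.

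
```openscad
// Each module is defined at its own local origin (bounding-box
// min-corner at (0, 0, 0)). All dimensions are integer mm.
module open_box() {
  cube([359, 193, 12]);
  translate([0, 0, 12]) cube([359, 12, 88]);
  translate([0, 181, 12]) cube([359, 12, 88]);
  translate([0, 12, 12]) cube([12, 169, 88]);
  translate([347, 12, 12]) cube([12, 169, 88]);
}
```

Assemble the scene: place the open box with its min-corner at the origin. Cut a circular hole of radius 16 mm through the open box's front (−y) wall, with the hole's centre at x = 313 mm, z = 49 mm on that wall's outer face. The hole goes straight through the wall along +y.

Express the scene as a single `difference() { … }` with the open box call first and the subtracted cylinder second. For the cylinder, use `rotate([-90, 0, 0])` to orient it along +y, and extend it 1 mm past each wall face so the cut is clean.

difference() {
  open_box();
  translate([313, -1, 49]) rotate([-90, 0, 0]) cylinder(h = 14, r = 16);
}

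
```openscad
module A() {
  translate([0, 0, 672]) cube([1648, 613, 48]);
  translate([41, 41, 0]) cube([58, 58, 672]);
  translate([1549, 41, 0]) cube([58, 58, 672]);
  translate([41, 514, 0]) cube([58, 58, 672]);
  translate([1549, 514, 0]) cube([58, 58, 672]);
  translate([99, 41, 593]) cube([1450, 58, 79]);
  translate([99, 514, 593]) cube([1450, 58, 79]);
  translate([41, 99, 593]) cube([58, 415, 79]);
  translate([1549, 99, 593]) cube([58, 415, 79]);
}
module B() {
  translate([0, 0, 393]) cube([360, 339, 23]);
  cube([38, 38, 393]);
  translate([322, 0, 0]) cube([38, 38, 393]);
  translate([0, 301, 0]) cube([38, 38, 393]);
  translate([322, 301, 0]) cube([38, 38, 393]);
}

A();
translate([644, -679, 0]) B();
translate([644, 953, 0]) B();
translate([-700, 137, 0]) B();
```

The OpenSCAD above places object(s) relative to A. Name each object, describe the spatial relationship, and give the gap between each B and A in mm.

A is a table. B is a stool. Three stools sit around the table at the −y, +y, −x sides. The gap between each stool and the table is 340 mm.

Each stool's nearest face is 340 mm from the table's bounding box.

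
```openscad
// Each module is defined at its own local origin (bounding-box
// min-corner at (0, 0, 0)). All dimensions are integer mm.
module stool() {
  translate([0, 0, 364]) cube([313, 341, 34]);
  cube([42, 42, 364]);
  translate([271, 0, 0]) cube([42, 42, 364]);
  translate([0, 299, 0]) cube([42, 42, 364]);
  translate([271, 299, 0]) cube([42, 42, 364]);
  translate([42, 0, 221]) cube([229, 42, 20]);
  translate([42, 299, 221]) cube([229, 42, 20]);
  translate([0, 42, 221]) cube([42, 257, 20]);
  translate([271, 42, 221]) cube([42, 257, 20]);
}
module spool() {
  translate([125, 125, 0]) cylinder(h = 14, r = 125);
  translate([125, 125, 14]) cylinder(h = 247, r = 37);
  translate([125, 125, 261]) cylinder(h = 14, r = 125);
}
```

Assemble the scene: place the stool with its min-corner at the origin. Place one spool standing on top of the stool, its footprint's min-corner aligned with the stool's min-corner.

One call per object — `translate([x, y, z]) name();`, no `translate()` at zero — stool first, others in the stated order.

stool();
translate([0, 0, 398]) spool();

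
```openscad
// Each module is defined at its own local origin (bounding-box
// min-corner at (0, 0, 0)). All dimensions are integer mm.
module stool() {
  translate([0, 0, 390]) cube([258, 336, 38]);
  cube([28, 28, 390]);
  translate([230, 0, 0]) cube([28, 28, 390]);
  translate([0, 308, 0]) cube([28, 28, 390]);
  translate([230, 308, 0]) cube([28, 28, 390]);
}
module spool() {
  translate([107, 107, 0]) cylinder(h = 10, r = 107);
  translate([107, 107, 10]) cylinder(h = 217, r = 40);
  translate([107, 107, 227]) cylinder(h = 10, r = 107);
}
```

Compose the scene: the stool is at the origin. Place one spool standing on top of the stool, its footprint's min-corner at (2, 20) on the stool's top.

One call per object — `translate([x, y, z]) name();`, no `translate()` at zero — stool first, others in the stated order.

stool();
translate([2, 20, 428]) spool();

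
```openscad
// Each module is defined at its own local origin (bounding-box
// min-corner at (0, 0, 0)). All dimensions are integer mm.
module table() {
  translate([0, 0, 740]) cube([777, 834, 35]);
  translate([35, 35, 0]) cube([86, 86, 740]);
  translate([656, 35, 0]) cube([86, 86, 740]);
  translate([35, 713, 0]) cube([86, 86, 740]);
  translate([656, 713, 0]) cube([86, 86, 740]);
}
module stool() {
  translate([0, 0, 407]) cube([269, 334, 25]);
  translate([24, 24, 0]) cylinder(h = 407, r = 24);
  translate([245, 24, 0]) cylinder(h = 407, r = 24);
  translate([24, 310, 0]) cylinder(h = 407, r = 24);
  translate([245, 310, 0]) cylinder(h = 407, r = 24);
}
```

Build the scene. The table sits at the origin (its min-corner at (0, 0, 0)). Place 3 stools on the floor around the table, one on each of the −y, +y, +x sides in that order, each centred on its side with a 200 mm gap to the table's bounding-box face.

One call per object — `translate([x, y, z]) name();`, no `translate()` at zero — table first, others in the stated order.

table();
translate([254, -534, 0]) stool();
translate([254, 1034, 0]) stool();
translate([977, 250, 0]) stool();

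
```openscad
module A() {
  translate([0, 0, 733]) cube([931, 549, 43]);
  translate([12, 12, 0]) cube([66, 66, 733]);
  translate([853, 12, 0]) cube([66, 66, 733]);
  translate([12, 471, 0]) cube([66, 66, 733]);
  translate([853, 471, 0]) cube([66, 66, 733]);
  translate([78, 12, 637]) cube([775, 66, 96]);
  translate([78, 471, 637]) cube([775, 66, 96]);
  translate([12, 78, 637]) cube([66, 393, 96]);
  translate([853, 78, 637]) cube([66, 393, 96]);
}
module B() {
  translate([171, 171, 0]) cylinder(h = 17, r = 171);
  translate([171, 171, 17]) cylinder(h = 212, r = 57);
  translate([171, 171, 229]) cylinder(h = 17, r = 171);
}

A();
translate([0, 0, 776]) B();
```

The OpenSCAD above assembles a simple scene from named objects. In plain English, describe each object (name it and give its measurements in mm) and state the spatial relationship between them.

A is a rectangular dining table. The top is 931×549×43 mm with its upper surface at z = 776 mm. It stands on four 66×66 mm square legs, each inset 12 mm from the nearest pair of top edges, running from the floor to the underside of the top. Four apron rails, 66 mm thick and 96 mm tall, run between adjacent legs with their top edges flush with the underside of the top and their outer faces flush with the legs' outer faces.

B is a spool: two coaxial disc flanges of radius 171 mm and thickness 17 mm, joined by a core cylinder of radius 57 mm and height 212 mm. The lower flange rests on z = 0 and the three cylinders share a vertical axis.

The spool is on top of the table.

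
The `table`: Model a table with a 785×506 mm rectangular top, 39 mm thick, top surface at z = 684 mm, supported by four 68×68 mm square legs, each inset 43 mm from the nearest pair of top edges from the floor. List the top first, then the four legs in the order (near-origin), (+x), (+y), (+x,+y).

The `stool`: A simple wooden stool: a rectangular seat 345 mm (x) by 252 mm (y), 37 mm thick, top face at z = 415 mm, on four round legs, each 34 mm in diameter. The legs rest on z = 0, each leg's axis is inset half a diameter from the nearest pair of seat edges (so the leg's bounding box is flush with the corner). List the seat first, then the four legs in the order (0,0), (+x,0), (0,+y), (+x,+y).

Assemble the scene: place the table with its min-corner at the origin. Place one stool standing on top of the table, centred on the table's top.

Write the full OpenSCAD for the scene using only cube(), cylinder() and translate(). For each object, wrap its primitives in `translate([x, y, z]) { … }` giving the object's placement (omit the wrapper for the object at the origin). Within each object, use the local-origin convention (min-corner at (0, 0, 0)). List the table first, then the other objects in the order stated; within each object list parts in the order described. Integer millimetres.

translate([0, 0, 645]) cube([785, 506, 39]);
translate([43, 43, 0]) cube([68, 68, 645]);
translate([674, 43, 0]) cube([68, 68, 645]);
translate([43, 395, 0]) cube([68, 68, 645]);
translate([674, 395, 0]) cube([68, 68, 645]);
translate([220, 127, 684]) {
  translate([0, 0, 378]) cube([345, 252, 37]);
  translate([17, 17, 0]) cylinder(h = 378, r = 17);
  translate([328, 17, 0]) cylinder(h = 378, r = 17);
  translate([17, 235, 0]) cylinder(h = 378, r = 17);
  translate([328, 235, 0]) cylinder(h = 378, r = 17);
}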